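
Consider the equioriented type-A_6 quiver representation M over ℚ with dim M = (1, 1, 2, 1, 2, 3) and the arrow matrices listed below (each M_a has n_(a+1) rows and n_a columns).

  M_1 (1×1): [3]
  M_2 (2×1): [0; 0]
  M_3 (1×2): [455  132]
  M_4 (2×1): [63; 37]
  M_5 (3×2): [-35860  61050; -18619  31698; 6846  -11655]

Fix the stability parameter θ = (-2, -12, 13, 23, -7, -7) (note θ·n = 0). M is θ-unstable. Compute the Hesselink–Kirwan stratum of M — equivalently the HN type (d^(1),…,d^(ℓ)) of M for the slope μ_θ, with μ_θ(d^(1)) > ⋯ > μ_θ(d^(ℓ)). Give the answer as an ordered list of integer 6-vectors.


Via rank(M_{q-1}∘⋯∘M_p): M ≅ I[1,2], I[3,3], I[3,6], I[5,6], I[6,6].
μ_θ-semistable layers: μ^(1)=13; μ^(2)=11/2; μ^(3)=-7

((0, 0, 1, 0, 0, 0); (0, 0, 1, 1, 1, 1); (1, 1, 0, 0, 1, 2))


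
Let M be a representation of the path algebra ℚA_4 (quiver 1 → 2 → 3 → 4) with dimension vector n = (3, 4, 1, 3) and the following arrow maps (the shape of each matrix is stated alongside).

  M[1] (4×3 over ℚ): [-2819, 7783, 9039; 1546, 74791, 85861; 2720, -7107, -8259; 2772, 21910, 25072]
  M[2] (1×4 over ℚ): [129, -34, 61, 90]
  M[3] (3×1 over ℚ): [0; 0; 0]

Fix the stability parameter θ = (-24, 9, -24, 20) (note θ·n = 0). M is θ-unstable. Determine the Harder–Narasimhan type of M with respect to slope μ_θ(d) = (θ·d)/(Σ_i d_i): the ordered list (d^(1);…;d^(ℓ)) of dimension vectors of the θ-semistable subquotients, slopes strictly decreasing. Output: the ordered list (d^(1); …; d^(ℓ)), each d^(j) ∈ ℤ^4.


Barcode: M ≅ I[1,2]^2, I[1,3], I[2,2], I[4,4]^3. HN layers by μ_θ (4 steps, strictly decreasing):
  μ^(1)=20; μ^(2)=9; μ^(3)=-15/2; μ^(4)=-24

((0, 0, 0, 3); (0, 3, 0, 0); (0, 1, 1, 0); (3, 0, 0, 0))


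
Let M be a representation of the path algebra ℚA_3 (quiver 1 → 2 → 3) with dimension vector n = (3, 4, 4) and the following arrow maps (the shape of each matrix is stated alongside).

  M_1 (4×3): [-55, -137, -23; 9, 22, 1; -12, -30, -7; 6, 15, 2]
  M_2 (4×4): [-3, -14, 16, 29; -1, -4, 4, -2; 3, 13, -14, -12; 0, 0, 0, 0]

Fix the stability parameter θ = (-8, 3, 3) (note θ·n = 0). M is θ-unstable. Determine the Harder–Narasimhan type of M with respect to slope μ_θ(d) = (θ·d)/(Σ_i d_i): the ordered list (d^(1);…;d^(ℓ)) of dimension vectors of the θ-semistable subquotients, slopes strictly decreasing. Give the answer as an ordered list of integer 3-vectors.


Via rank(M_{q-1}∘⋯∘M_p): M ≅ I[1,3]^3, I[2,2], I[3,3].
μ_θ-semistable layers: μ^(1)=3; μ^(2)=-8

((0, 4, 4); (3, 0, 0))


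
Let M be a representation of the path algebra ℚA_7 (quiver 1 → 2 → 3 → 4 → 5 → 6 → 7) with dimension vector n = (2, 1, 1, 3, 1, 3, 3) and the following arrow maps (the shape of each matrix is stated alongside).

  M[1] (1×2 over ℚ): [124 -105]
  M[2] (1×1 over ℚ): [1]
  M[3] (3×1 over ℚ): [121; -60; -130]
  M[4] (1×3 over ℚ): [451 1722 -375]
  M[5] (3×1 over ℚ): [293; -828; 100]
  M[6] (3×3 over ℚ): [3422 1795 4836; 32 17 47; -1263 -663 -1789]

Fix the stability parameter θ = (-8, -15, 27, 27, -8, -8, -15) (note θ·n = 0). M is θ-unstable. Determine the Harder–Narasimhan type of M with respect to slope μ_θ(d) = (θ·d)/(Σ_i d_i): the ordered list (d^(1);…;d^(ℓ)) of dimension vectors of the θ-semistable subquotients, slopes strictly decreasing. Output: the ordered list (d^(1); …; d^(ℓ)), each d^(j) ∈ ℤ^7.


Barcode: M ≅ I[1,1], I[1,7], I[4,4]^2, I[6,7]^2. HN layers by μ_θ (4 steps, strictly decreasing):
  μ^(1)=27; μ^(2)=23/5; μ^(3)=-8; μ^(4)=-23/2

((0, 0, 0, 2, 0, 0, 0); (0, 0, 1, 1, 1, 1, 1); (1, 0, 0, 0, 0, 0, 0); (1, 1, 0, 0, 0, 2, 2))


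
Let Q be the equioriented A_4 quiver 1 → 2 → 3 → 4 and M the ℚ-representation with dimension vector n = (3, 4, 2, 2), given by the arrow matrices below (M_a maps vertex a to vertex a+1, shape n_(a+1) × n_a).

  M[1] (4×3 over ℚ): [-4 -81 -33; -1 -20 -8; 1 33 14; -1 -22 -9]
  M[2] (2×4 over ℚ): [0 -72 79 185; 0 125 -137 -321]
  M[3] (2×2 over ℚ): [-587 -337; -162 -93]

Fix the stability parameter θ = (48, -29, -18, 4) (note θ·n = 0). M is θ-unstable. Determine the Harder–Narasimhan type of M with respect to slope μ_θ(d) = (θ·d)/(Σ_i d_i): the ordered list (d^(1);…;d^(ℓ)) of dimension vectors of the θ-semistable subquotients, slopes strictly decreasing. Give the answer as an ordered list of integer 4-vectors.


Interval decomposition of M: I[1,2], I[1,4]^2, I[2,2].
HN type (ℓ=4): μ^(1)=19/2; μ^(2)=4; μ^(3)=1/3; μ^(4)=-29

((1, 1, 0, 0); (0, 0, 0, 2); (2, 2, 2, 0); (0, 1, 0, 0))


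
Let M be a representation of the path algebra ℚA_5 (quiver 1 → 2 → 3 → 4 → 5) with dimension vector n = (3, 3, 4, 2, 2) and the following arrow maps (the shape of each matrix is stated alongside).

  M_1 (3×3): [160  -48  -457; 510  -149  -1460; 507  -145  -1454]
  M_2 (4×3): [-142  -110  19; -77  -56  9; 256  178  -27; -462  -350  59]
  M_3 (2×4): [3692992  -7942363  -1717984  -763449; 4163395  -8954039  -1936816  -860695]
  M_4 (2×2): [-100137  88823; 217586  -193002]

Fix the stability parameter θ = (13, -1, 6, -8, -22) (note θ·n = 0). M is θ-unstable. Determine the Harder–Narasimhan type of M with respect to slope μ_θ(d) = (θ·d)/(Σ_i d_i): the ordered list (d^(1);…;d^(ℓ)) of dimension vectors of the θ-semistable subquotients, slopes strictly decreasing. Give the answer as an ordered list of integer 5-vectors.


Barcode: M ≅ I[1,2], I[1,5]^2, I[3,3]^2. HN layers by μ_θ (2 steps, strictly decreasing):
  μ^(1)=6; μ^(2)=-12/5

((1, 1, 2, 0, 0); (2, 2, 2, 2, 2))


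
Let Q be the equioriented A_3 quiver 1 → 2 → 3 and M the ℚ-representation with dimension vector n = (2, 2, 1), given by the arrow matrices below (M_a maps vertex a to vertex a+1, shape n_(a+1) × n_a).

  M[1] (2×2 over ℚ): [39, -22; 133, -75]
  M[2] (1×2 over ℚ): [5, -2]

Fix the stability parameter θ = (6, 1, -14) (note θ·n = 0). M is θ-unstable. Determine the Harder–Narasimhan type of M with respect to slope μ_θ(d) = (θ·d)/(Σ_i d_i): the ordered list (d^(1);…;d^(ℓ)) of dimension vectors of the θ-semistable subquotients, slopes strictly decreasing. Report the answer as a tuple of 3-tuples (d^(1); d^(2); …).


Via rank(M_{q-1}∘⋯∘M_p): M ≅ I[1,2], I[1,3].
μ_θ-semistable layers: μ^(1)=7/2; μ^(2)=-7/3

((1, 1, 0); (1, 1, 1))


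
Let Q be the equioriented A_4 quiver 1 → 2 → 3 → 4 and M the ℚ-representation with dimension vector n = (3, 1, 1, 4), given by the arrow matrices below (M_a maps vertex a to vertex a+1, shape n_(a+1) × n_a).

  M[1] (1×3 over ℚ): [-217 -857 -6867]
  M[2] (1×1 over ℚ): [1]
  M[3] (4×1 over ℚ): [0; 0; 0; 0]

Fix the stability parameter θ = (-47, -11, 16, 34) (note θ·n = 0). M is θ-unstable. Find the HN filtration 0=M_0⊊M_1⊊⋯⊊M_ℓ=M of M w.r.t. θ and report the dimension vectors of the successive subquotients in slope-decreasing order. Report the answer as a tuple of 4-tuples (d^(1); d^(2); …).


Via rank(M_{q-1}∘⋯∘M_p): M ≅ I[1,1]^2, I[1,3], I[4,4]^4.
μ_θ-semistable layers: μ^(1)=34; μ^(2)=16; μ^(3)=-11; μ^(4)=-47

((0, 0, 0, 4); (0, 0, 1, 0); (0, 1, 0, 0); (3, 0, 0, 0))


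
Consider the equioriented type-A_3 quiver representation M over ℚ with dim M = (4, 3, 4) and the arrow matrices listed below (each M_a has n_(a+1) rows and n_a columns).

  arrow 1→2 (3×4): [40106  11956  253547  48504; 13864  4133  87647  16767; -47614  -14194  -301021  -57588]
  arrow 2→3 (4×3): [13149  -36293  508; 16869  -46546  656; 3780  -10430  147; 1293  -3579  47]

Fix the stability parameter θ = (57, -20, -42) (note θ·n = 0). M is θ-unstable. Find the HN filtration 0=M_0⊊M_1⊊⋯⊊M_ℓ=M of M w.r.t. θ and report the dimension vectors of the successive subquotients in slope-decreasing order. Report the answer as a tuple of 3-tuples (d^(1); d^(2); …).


Barcode: M ≅ I[1,1], I[1,3]^3, I[3,3]. HN layers by μ_θ (3 steps, strictly decreasing):
  μ^(1)=57; μ^(2)=-5/3; μ^(3)=-42

((1, 0, 0); (3, 3, 3); (0, 0, 1))


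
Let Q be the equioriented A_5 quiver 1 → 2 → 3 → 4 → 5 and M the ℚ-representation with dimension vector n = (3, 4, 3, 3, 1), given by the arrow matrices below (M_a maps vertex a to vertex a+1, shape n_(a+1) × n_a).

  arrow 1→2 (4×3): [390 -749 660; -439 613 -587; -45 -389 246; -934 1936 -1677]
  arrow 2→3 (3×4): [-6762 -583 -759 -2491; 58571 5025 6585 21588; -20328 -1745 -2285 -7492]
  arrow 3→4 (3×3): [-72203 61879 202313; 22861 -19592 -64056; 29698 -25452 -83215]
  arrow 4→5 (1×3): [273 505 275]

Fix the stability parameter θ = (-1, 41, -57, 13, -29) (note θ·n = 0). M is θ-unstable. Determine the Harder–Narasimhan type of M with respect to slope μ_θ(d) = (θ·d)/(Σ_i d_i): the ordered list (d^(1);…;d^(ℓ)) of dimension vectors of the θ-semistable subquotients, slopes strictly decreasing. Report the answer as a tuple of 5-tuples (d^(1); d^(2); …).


Via rank(M_{q-1}∘⋯∘M_p): M ≅ I[1,4]^2, I[1,5], I[2,2].
μ_θ-semistable layers: μ^(1)=41; μ^(2)=13; μ^(3)=-17/3; μ^(4)=-33/5

((0, 1, 0, 0, 0); (0, 0, 0, 2, 0); (2, 2, 2, 0, 0); (1, 1, 1, 1, 1))


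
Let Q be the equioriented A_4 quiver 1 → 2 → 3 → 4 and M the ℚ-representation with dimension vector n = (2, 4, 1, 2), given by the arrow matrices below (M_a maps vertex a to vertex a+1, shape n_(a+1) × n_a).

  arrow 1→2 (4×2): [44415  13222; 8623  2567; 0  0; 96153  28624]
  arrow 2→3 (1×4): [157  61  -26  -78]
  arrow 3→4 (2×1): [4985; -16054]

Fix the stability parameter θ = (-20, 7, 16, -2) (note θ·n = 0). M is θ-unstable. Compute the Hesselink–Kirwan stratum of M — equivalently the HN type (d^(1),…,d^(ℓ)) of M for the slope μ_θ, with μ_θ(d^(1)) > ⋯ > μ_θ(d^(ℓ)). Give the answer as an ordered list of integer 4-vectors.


Via rank(M_{q-1}∘⋯∘M_p): M ≅ I[1,2], I[1,4], I[2,2]^2, I[4,4].
μ_θ-semistable layers: μ^(1)=7; μ^(2)=-2; μ^(3)=-20

((0, 4, 1, 1); (0, 0, 0, 1); (2, 0, 0, 0))


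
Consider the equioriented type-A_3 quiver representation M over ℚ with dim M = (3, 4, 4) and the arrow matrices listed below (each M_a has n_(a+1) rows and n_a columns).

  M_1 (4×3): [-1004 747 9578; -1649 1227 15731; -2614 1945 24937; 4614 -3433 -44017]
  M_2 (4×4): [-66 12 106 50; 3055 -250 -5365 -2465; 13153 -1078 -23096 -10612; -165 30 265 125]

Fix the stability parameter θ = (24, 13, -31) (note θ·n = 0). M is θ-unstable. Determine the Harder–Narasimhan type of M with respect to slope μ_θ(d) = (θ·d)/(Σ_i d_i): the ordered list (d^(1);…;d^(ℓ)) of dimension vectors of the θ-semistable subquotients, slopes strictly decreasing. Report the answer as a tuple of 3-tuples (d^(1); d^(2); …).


Via rank(M_{q-1}∘⋯∘M_p): M ≅ I[1,2]^2, I[1,3], I[2,3], I[3,3]^2.
μ_θ-semistable layers: μ^(1)=37/2; μ^(2)=2; μ^(3)=-9; μ^(4)=-31

((2, 2, 0); (1, 1, 1); (0, 1, 1); (0, 0, 2))


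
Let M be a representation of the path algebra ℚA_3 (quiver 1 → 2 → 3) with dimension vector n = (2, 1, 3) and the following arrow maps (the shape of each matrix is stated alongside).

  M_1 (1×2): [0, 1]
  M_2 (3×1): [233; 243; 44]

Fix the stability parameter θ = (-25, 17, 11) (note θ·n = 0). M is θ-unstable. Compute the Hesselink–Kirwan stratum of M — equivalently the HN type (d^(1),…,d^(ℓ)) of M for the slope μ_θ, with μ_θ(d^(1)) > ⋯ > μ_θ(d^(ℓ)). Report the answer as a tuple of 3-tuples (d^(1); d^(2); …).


Barcode: M ≅ I[1,1], I[1,3], I[3,3]^2. HN layers by μ_θ (3 steps, strictly decreasing):
  μ^(1)=14; μ^(2)=11; μ^(3)=-25

((0, 1, 1); (0, 0, 2); (2, 0, 0))


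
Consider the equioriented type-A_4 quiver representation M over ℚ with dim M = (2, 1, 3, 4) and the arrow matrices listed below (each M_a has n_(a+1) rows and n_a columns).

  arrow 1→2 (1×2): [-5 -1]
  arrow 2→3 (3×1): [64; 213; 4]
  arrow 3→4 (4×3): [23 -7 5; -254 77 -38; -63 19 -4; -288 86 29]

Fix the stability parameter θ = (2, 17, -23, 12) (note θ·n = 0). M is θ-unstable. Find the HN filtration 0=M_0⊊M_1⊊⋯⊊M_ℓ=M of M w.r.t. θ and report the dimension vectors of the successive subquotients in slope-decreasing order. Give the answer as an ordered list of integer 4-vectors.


Barcode: M ≅ I[1,1], I[1,4], I[3,4]^2, I[4,4]. HN layers by μ_θ (4 steps, strictly decreasing):
  μ^(1)=12; μ^(2)=2; μ^(3)=-4/3; μ^(4)=-23

((0, 0, 0, 4); (1, 0, 0, 0); (1, 1, 1, 0); (0, 0, 2, 0))


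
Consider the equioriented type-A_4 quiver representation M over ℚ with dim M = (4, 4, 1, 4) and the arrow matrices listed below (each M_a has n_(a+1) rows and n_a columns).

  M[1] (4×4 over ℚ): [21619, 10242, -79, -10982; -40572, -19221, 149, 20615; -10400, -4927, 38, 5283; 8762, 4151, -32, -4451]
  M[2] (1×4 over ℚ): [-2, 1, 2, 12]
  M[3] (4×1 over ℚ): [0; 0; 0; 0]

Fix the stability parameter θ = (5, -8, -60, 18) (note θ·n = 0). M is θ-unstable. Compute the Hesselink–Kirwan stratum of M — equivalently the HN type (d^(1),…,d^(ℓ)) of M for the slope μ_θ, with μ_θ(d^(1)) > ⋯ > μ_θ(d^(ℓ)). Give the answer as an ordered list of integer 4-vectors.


Barcode: M ≅ I[1,1], I[1,2]^2, I[1,3], I[2,2], I[4,4]^4. HN layers by μ_θ (5 steps, strictly decreasing):
  μ^(1)=18; μ^(2)=5; μ^(3)=-3/2; μ^(4)=-8; μ^(5)=-21

((0, 0, 0, 4); (1, 0, 0, 0); (2, 2, 0, 0); (0, 1, 0, 0); (1, 1, 1, 0))


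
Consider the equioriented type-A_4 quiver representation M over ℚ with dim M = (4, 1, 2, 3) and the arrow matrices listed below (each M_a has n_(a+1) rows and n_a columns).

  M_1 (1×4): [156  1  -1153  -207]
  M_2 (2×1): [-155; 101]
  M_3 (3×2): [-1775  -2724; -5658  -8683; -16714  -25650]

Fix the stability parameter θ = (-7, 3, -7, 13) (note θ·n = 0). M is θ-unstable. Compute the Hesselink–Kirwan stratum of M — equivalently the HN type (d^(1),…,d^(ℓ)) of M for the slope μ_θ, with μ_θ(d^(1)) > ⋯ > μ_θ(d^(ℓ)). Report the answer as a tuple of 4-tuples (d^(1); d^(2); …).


Via rank(M_{q-1}∘⋯∘M_p): M ≅ I[1,1]^3, I[1,4], I[3,4], I[4,4].
μ_θ-semistable layers: μ^(1)=13; μ^(2)=-2; μ^(3)=-7

((0, 0, 0, 3); (0, 1, 1, 0); (4, 0, 1, 0))


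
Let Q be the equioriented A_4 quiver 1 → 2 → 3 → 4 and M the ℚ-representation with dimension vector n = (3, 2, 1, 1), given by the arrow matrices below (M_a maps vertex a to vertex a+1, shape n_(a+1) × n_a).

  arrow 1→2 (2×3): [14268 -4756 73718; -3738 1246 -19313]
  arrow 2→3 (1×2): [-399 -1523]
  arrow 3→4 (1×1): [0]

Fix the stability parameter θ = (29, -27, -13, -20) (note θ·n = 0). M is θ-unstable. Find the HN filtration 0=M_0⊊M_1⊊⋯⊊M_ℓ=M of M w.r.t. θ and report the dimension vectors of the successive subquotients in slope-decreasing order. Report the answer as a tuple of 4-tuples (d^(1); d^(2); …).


Barcode: M ≅ I[1,1]^2, I[1,3], I[2,2], I[4,4]. HN layers by μ_θ (4 steps, strictly decreasing):
  μ^(1)=29; μ^(2)=-11/3; μ^(3)=-20; μ^(4)=-27

((2, 0, 0, 0); (1, 1, 1, 0); (0, 0, 0, 1); (0, 1, 0, 0))


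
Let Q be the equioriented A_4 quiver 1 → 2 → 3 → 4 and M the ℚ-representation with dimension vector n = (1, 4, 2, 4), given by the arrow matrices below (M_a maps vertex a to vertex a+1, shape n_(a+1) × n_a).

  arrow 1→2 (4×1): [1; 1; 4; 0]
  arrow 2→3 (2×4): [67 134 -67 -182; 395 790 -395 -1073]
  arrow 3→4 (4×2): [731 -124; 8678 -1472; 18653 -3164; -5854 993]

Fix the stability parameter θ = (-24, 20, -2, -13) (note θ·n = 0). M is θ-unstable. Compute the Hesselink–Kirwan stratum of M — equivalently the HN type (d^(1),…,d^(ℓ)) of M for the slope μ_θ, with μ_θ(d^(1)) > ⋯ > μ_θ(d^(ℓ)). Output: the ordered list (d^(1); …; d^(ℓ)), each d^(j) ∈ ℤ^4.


Interval decomposition of M: I[1,4], I[2,2]^2, I[2,4], I[4,4]^2.
HN type (ℓ=4): μ^(1)=20; μ^(2)=5/3; μ^(3)=-13; μ^(4)=-24

((0, 2, 0, 0); (0, 2, 2, 2); (0, 0, 0, 2); (1, 0, 0, 0))


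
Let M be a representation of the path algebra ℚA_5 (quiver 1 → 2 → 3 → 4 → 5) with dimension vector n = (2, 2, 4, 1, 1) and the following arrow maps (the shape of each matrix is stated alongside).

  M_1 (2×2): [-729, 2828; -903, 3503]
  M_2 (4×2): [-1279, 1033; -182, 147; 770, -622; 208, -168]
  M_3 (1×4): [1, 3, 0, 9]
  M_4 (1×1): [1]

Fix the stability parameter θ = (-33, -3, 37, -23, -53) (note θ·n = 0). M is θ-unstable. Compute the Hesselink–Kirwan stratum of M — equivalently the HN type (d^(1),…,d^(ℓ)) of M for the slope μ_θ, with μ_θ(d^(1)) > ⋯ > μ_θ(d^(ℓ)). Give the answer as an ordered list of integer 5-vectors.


Barcode: M ≅ I[1,3], I[1,5], I[3,3]^2. HN layers by μ_θ (4 steps, strictly decreasing):
  μ^(1)=37; μ^(2)=-3; μ^(3)=-21/2; μ^(4)=-33

((0, 0, 3, 0, 0); (0, 1, 0, 0, 0); (0, 1, 1, 1, 1); (2, 0, 0, 0, 0))


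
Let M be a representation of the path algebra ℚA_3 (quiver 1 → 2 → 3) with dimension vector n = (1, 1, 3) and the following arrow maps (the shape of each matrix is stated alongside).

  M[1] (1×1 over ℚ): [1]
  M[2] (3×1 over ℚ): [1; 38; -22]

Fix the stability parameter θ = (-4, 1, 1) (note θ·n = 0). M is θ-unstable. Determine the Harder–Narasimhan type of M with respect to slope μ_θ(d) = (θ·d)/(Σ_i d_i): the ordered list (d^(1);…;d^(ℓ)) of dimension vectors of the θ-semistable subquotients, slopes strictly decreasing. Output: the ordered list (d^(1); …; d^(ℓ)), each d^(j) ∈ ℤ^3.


Via rank(M_{q-1}∘⋯∘M_p): M ≅ I[1,3], I[3,3]^2.
μ_θ-semistable layers: μ^(1)=1; μ^(2)=-4

((0, 1, 3); (1, 0, 0))


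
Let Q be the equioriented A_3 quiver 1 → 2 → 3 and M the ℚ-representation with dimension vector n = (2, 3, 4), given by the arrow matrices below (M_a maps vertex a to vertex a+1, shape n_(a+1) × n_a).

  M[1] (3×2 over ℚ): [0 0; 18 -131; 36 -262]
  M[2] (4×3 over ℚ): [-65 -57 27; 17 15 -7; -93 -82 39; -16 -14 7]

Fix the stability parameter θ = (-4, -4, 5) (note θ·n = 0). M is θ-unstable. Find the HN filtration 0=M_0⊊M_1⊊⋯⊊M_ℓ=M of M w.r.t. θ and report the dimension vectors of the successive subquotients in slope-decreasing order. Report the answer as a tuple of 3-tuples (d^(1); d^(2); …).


Via rank(M_{q-1}∘⋯∘M_p): M ≅ I[1,1], I[1,3], I[2,3]^2, I[3,3].
μ_θ-semistable layers: μ^(1)=5; μ^(2)=-4

((0, 0, 4); (2, 3, 0))


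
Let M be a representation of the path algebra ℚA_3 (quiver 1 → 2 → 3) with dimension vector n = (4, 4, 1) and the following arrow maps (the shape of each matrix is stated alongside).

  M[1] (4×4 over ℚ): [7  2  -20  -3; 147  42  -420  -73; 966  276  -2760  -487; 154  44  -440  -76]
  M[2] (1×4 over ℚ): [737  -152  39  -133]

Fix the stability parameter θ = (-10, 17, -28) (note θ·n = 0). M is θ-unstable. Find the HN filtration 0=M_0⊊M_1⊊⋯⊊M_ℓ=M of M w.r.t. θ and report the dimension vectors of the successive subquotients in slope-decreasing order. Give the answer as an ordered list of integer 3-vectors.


Via rank(M_{q-1}∘⋯∘M_p): M ≅ I[1,1]^2, I[1,2], I[1,3], I[2,2]^2.
μ_θ-semistable layers: μ^(1)=17; μ^(2)=-11/2; μ^(3)=-10

((0, 3, 0); (0, 1, 1); (4, 0, 0))


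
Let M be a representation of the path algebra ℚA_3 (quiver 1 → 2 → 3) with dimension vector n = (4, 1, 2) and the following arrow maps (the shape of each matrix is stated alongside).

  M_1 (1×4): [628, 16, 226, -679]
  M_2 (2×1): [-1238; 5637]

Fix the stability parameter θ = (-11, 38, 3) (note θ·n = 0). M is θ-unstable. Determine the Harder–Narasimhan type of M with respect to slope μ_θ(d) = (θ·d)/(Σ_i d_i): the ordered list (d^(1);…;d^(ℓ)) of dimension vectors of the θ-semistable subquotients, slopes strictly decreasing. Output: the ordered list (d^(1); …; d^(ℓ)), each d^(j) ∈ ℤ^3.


Via rank(M_{q-1}∘⋯∘M_p): M ≅ I[1,1]^3, I[1,3], I[3,3].
μ_θ-semistable layers: μ^(1)=41/2; μ^(2)=3; μ^(3)=-11

((0, 1, 1); (0, 0, 1); (4, 0, 0))


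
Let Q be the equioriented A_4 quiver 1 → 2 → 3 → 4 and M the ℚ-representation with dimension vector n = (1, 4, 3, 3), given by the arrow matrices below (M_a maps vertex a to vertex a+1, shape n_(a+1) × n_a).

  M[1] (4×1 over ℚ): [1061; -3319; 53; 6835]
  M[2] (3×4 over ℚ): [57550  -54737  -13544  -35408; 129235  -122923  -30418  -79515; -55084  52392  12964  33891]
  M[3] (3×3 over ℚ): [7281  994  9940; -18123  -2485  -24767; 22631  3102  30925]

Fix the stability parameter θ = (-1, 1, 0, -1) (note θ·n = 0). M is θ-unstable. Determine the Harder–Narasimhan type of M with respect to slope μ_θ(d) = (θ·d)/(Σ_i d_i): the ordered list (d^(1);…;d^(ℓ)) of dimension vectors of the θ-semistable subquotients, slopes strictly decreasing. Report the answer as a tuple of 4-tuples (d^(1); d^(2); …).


Barcode: M ≅ I[1,4], I[2,2], I[2,4]^2. HN layers by μ_θ (3 steps, strictly decreasing):
  μ^(1)=1; μ^(2)=0; μ^(3)=-1

((0, 1, 0, 0); (0, 3, 3, 3); (1, 0, 0, 0))


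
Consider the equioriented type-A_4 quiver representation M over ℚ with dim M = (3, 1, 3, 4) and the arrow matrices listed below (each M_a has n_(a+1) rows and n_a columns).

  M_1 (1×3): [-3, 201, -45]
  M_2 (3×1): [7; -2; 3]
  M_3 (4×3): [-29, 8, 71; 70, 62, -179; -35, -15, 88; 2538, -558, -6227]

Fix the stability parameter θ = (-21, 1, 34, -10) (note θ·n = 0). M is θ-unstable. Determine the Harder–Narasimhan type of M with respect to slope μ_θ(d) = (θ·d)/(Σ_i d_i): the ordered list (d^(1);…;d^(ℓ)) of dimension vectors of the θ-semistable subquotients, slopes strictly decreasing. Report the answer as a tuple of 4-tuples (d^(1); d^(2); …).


Barcode: M ≅ I[1,1]^2, I[1,4], I[3,4]^2, I[4,4]. HN layers by μ_θ (4 steps, strictly decreasing):
  μ^(1)=12; μ^(2)=1; μ^(3)=-10; μ^(4)=-21

((0, 0, 3, 3); (0, 1, 0, 0); (0, 0, 0, 1); (3, 0, 0, 0))


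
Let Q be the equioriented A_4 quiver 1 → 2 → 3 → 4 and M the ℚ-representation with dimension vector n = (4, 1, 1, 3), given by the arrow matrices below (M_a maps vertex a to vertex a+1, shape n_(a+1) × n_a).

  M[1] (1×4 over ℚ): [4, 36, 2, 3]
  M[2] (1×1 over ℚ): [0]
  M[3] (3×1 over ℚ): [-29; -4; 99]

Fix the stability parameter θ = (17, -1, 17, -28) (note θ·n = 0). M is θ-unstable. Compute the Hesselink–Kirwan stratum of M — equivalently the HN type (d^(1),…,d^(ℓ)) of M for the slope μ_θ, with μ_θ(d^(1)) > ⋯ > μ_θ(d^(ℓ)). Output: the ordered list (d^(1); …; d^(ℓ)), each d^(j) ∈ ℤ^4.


Barcode: M ≅ I[1,1]^3, I[1,2], I[3,4], I[4,4]^2. HN layers by μ_θ (4 steps, strictly decreasing):
  μ^(1)=17; μ^(2)=8; μ^(3)=-11/2; μ^(4)=-28

((3, 0, 0, 0); (1, 1, 0, 0); (0, 0, 1, 1); (0, 0, 0, 2))


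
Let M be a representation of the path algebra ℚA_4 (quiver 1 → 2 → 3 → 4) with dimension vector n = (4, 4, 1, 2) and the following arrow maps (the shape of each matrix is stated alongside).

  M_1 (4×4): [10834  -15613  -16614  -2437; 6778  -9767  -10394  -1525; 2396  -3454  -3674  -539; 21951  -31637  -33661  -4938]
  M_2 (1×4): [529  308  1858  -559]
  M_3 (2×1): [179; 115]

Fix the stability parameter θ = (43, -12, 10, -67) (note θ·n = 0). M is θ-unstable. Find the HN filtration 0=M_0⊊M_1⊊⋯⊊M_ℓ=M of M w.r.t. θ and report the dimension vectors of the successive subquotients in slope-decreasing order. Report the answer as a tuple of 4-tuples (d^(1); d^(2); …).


Barcode: M ≅ I[1,1], I[1,2]^2, I[1,4], I[2,2], I[4,4]. HN layers by μ_θ (5 steps, strictly decreasing):
  μ^(1)=43; μ^(2)=31/2; μ^(3)=-13/2; μ^(4)=-12; μ^(5)=-67

((1, 0, 0, 0); (2, 2, 0, 0); (1, 1, 1, 1); (0, 1, 0, 0); (0, 0, 0, 1))


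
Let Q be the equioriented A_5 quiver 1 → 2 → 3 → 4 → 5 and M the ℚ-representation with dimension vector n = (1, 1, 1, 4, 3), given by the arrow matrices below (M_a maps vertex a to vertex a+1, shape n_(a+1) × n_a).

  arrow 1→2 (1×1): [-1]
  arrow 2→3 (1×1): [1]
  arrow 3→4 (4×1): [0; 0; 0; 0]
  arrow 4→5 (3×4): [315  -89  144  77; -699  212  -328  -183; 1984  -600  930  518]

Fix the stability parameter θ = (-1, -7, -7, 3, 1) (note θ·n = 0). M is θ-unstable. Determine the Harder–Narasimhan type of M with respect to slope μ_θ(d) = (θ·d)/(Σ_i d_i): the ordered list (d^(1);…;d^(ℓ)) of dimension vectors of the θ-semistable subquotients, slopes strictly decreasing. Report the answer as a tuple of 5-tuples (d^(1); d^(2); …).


Via rank(M_{q-1}∘⋯∘M_p): M ≅ I[1,3], I[4,4], I[4,5]^3.
μ_θ-semistable layers: μ^(1)=3; μ^(2)=2; μ^(3)=-5

((0, 0, 0, 1, 0); (0, 0, 0, 3, 3); (1, 1, 1, 0, 0))


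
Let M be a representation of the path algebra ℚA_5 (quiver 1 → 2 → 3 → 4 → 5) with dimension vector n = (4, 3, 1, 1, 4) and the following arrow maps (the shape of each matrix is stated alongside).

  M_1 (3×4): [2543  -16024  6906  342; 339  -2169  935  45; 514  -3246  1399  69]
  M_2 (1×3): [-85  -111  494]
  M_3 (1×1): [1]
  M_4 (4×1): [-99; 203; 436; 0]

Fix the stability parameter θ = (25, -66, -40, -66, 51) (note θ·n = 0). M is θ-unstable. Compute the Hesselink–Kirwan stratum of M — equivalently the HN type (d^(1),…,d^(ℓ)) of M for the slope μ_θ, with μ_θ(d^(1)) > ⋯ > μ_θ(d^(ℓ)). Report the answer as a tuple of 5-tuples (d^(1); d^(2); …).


Via rank(M_{q-1}∘⋯∘M_p): M ≅ I[1,1], I[1,2]^2, I[1,5], I[5,5]^3.
μ_θ-semistable layers: μ^(1)=51; μ^(2)=25; μ^(3)=-41/2; μ^(4)=-147/4

((0, 0, 0, 0, 4); (1, 0, 0, 0, 0); (2, 2, 0, 0, 0); (1, 1, 1, 1, 0))


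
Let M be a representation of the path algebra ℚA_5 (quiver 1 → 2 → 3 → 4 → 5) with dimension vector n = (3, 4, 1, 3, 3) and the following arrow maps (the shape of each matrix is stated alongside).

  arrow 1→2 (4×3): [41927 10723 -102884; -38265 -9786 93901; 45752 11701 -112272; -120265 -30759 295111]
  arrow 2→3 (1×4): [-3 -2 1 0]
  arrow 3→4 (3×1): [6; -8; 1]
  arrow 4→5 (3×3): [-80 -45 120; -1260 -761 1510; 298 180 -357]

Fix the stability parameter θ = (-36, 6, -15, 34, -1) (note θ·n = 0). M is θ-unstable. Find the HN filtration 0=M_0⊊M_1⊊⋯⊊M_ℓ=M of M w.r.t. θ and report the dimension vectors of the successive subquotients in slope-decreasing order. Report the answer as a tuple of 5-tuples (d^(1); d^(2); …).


Via rank(M_{q-1}∘⋯∘M_p): M ≅ I[1,2]^2, I[1,5], I[2,2], I[4,4], I[4,5], I[5,5].
μ_θ-semistable layers: μ^(1)=34; μ^(2)=33/2; μ^(3)=6; μ^(4)=-1; μ^(5)=-9/2; μ^(6)=-36

((0, 0, 0, 1, 0); (0, 0, 0, 2, 2); (0, 3, 0, 0, 0); (0, 0, 0, 0, 1); (0, 1, 1, 0, 0); (3, 0, 0, 0, 0))


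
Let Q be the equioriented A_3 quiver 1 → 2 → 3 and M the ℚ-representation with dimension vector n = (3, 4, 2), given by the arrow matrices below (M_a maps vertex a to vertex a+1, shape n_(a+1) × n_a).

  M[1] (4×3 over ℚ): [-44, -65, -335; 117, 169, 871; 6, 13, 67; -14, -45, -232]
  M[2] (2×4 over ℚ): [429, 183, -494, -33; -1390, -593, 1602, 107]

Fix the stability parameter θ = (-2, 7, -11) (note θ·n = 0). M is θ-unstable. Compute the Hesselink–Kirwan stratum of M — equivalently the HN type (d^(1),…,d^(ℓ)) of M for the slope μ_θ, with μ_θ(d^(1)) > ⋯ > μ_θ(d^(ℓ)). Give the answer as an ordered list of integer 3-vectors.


Barcode: M ≅ I[1,2], I[1,3]^2, I[2,2]. HN layers by μ_θ (2 steps, strictly decreasing):
  μ^(1)=7; μ^(2)=-2

((0, 2, 0); (3, 2, 2))


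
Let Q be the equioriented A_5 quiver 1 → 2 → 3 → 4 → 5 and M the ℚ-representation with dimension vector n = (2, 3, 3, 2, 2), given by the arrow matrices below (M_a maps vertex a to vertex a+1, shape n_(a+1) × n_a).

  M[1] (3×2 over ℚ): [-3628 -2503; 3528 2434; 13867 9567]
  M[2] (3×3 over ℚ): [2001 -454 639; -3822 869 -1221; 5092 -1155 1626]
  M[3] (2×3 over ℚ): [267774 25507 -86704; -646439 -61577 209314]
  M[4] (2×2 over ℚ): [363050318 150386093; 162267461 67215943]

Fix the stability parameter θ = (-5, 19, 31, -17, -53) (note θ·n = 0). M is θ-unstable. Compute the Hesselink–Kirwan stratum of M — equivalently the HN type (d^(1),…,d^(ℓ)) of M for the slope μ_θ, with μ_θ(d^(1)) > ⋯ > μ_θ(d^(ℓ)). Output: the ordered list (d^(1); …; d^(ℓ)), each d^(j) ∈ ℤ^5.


Barcode: M ≅ I[1,5]^2, I[2,3]. HN layers by μ_θ (3 steps, strictly decreasing):
  μ^(1)=31; μ^(2)=19; μ^(3)=-5

((0, 0, 1, 0, 0); (0, 1, 0, 0, 0); (2, 2, 2, 2, 2))


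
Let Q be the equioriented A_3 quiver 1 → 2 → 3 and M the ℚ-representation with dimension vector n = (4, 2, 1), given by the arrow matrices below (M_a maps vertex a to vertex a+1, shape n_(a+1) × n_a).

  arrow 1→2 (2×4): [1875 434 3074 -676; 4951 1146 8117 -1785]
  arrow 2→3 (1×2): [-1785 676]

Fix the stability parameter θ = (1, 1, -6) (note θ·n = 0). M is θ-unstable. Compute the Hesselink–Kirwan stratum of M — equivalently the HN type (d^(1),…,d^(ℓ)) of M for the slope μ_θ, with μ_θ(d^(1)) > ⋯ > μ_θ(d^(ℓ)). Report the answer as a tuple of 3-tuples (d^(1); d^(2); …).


Interval decomposition of M: I[1,1]^2, I[1,2], I[1,3].
HN type (ℓ=2): μ^(1)=1; μ^(2)=-4/3

((3, 1, 0); (1, 1, 1))


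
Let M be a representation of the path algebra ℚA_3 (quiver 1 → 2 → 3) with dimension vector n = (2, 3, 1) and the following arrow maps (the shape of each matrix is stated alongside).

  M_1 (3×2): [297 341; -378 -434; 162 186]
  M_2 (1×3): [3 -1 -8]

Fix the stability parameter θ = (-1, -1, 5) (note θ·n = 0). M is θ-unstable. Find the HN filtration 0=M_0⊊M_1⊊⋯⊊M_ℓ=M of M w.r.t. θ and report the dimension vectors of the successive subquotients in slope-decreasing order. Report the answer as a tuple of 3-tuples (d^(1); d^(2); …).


Via rank(M_{q-1}∘⋯∘M_p): M ≅ I[1,1], I[1,3], I[2,2]^2.
μ_θ-semistable layers: μ^(1)=5; μ^(2)=-1

((0, 0, 1); (2, 3, 0))


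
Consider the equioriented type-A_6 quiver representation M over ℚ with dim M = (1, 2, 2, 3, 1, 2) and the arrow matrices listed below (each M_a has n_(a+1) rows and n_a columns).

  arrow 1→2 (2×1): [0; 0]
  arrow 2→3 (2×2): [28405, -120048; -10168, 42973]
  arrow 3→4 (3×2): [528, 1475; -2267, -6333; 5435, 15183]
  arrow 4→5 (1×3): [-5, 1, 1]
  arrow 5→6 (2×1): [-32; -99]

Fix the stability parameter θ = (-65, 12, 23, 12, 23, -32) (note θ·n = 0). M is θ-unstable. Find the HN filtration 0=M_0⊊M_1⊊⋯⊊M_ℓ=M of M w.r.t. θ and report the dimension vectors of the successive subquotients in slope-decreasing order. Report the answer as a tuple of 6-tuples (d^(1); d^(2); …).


Interval decomposition of M: I[1,1], I[2,4], I[2,6], I[4,4], I[6,6].
HN type (ℓ=5): μ^(1)=35/2; μ^(2)=12; μ^(3)=38/5; μ^(4)=-32; μ^(5)=-65

((0, 0, 1, 1, 0, 0); (0, 1, 0, 1, 0, 0); (0, 1, 1, 1, 1, 1); (0, 0, 0, 0, 0, 1); (1, 0, 0, 0, 0, 0))


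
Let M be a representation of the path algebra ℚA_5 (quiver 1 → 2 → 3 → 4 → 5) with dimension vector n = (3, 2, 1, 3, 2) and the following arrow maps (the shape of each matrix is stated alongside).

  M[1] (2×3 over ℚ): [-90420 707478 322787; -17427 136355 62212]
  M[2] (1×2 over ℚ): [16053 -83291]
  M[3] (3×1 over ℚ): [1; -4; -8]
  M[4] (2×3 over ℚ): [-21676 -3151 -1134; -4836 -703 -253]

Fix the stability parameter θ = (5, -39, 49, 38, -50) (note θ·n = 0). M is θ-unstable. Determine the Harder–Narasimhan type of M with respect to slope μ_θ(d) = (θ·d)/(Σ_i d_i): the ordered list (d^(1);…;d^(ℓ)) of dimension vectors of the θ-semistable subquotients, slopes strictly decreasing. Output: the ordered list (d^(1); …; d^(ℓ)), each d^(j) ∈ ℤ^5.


Via rank(M_{q-1}∘⋯∘M_p): M ≅ I[1,1], I[1,2], I[1,4], I[4,5]^2.
μ_θ-semistable layers: μ^(1)=87/2; μ^(2)=5; μ^(3)=-6; μ^(4)=-17

((0, 0, 1, 1, 0); (1, 0, 0, 0, 0); (0, 0, 0, 2, 2); (2, 2, 0, 0, 0))


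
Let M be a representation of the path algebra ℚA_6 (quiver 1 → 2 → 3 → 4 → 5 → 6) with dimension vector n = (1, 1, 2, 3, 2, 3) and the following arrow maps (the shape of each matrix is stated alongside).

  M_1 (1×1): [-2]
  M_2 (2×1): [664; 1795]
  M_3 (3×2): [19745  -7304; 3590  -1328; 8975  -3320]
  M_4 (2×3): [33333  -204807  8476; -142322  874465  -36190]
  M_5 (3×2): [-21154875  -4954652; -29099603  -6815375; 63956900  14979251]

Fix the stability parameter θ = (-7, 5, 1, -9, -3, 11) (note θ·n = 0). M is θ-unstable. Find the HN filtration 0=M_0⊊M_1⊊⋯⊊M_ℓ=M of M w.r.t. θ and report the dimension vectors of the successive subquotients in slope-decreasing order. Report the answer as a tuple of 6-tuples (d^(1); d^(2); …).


Via rank(M_{q-1}∘⋯∘M_p): M ≅ I[1,3], I[3,6], I[4,4], I[4,6], I[6,6].
μ_θ-semistable layers: μ^(1)=11; μ^(2)=3; μ^(3)=-3; μ^(4)=-4; μ^(5)=-7; μ^(6)=-9

((0, 0, 0, 0, 0, 3); (0, 1, 1, 0, 0, 0); (0, 0, 0, 0, 2, 0); (0, 0, 1, 1, 0, 0); (1, 0, 0, 0, 0, 0); (0, 0, 0, 2, 0, 0))


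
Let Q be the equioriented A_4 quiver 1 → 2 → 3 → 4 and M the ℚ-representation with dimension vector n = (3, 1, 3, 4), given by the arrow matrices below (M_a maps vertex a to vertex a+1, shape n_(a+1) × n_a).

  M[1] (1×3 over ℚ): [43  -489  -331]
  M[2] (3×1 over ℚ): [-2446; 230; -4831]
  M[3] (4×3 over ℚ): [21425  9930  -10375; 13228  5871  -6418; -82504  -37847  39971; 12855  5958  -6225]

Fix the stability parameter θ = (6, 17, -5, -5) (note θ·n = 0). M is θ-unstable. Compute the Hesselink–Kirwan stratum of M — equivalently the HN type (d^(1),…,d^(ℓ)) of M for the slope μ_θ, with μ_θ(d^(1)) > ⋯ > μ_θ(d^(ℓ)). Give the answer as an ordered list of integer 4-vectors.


Via rank(M_{q-1}∘⋯∘M_p): M ≅ I[1,1]^2, I[1,4], I[3,4]^2, I[4,4].
μ_θ-semistable layers: μ^(1)=6; μ^(2)=13/4; μ^(3)=-5

((2, 0, 0, 0); (1, 1, 1, 1); (0, 0, 2, 3))


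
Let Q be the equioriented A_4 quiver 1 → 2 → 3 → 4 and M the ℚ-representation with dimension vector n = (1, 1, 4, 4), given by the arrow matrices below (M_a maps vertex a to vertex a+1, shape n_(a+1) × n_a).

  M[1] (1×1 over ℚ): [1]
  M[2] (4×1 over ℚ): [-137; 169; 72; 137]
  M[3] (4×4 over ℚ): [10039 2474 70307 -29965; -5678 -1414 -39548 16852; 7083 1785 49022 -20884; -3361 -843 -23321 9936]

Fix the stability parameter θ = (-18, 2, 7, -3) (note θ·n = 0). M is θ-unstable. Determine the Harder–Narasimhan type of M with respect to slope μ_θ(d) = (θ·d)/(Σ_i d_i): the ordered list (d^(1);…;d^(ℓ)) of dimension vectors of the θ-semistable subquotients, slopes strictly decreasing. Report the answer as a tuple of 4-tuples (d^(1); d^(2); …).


Barcode: M ≅ I[1,4], I[3,3], I[3,4]^2, I[4,4]. HN layers by μ_θ (4 steps, strictly decreasing):
  μ^(1)=7; μ^(2)=2; μ^(3)=-3; μ^(4)=-18

((0, 0, 1, 0); (0, 1, 3, 3); (0, 0, 0, 1); (1, 0, 0, 0))


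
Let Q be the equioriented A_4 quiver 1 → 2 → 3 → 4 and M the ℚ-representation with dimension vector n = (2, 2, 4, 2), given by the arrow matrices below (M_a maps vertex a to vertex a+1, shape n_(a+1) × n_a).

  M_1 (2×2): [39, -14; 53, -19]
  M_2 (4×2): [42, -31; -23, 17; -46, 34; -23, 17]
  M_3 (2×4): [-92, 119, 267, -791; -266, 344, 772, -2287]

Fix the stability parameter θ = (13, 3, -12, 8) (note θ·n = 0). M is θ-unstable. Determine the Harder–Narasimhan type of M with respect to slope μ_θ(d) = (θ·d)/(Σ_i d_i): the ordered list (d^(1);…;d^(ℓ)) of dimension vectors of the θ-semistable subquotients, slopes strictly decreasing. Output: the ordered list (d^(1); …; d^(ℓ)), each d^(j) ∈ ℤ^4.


Interval decomposition of M: I[1,3], I[1,4], I[3,3], I[3,4].
HN type (ℓ=3): μ^(1)=8; μ^(2)=4/3; μ^(3)=-12

((0, 0, 0, 2); (2, 2, 2, 0); (0, 0, 2, 0))


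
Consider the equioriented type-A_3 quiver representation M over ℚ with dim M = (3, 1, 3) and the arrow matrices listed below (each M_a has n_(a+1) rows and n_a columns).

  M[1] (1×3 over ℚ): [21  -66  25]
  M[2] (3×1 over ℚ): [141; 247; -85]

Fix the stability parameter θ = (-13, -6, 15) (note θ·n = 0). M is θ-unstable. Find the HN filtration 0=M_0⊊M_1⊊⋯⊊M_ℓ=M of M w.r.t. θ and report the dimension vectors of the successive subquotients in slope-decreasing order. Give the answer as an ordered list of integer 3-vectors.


Barcode: M ≅ I[1,1]^2, I[1,3], I[3,3]^2. HN layers by μ_θ (3 steps, strictly decreasing):
  μ^(1)=15; μ^(2)=-6; μ^(3)=-13

((0, 0, 3); (0, 1, 0); (3, 0, 0))


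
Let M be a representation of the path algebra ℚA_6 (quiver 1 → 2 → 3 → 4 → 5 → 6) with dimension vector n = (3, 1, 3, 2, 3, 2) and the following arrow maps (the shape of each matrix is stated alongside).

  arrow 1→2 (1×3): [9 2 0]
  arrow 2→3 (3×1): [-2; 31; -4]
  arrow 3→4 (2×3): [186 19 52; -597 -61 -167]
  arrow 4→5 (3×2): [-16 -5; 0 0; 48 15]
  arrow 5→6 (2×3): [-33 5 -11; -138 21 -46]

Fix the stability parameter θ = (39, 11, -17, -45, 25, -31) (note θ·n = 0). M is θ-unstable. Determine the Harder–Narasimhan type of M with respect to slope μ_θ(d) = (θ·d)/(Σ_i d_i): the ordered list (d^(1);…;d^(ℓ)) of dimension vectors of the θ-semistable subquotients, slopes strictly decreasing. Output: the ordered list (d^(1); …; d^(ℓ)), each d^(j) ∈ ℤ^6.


Interval decomposition of M: I[1,1]^2, I[1,5], I[3,3], I[3,4], I[5,6]^2.
HN type (ℓ=5): μ^(1)=39; μ^(2)=25; μ^(3)=-3; μ^(4)=-17; μ^(5)=-31

((2, 0, 0, 0, 0, 0); (0, 0, 0, 0, 1, 0); (1, 1, 1, 1, 2, 2); (0, 0, 1, 0, 0, 0); (0, 0, 1, 1, 0, 0))


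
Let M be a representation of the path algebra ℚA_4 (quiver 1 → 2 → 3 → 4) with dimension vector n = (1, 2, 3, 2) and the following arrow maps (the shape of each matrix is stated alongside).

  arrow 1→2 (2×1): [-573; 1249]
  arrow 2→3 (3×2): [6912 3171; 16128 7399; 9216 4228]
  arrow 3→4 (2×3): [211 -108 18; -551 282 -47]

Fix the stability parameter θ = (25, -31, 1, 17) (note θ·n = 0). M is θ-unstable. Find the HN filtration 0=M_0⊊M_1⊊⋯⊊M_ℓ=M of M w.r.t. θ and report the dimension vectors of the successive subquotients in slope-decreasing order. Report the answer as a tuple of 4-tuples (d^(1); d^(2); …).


Barcode: M ≅ I[1,4], I[2,2], I[3,3], I[3,4]. HN layers by μ_θ (4 steps, strictly decreasing):
  μ^(1)=17; μ^(2)=1; μ^(3)=-3; μ^(4)=-31

((0, 0, 0, 2); (0, 0, 3, 0); (1, 1, 0, 0); (0, 1, 0, 0))


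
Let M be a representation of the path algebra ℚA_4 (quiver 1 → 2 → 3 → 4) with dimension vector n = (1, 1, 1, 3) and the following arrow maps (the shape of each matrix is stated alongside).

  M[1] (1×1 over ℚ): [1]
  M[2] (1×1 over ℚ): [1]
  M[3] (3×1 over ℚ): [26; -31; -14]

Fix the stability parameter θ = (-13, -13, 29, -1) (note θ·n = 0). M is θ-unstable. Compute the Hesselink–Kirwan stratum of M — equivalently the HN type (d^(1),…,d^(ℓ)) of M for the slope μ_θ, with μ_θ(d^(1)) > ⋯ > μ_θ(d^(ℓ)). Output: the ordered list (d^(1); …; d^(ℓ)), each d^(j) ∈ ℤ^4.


Interval decomposition of M: I[1,4], I[4,4]^2.
HN type (ℓ=3): μ^(1)=14; μ^(2)=-1; μ^(3)=-13

((0, 0, 1, 1); (0, 0, 0, 2); (1, 1, 0, 0))


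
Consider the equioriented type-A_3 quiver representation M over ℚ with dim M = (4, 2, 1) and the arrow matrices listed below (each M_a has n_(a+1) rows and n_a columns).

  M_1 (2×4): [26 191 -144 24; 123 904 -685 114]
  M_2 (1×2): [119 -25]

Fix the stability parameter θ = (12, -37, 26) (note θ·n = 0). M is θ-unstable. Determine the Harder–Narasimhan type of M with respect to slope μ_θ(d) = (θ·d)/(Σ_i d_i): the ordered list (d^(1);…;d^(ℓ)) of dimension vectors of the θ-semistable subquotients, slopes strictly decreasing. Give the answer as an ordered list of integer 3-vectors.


Interval decomposition of M: I[1,1]^2, I[1,2], I[1,3].
HN type (ℓ=3): μ^(1)=26; μ^(2)=12; μ^(3)=-25/2

((0, 0, 1); (2, 0, 0); (2, 2, 0))


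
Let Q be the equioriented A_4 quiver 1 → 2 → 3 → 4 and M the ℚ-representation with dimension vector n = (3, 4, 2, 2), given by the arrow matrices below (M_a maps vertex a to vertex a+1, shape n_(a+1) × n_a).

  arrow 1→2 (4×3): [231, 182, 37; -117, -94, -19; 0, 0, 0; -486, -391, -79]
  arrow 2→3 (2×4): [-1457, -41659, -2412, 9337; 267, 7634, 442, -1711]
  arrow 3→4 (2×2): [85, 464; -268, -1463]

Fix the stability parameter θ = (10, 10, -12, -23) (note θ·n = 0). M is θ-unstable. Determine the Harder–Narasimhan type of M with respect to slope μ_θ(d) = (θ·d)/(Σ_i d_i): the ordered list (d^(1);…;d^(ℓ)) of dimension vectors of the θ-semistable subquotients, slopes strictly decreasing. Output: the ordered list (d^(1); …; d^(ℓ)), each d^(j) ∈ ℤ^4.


Via rank(M_{q-1}∘⋯∘M_p): M ≅ I[1,1], I[1,4]^2, I[2,2]^2.
μ_θ-semistable layers: μ^(1)=10; μ^(2)=-15/4

((1, 2, 0, 0); (2, 2, 2, 2))
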